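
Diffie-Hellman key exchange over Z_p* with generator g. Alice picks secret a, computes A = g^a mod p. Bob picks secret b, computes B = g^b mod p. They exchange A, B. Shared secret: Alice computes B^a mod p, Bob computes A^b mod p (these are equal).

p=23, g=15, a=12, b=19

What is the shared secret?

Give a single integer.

A = 15^12 mod 23  (bits of 12 = 1100)
  bit 0 = 1: r = r^2 * 15 mod 23 = 1^2 * 15 = 1*15 = 15
  bit 1 = 1: r = r^2 * 15 mod 23 = 15^2 * 15 = 18*15 = 17
  bit 2 = 0: r = r^2 mod 23 = 17^2 = 13
  bit 3 = 0: r = r^2 mod 23 = 13^2 = 8
  -> A = 8
B = 15^19 mod 23  (bits of 19 = 10011)
  bit 0 = 1: r = r^2 * 15 mod 23 = 1^2 * 15 = 1*15 = 15
  bit 1 = 0: r = r^2 mod 23 = 15^2 = 18
  bit 2 = 0: r = r^2 mod 23 = 18^2 = 2
  bit 3 = 1: r = r^2 * 15 mod 23 = 2^2 * 15 = 4*15 = 14
  bit 4 = 1: r = r^2 * 15 mod 23 = 14^2 * 15 = 12*15 = 19
  -> B = 19
s = B^a = 19^12 mod 23  (bits of 12 = 1100)
  bit 0 = 1: r = r^2 * 19 mod 23 = 1^2 * 19 = 1*19 = 19
  bit 1 = 1: r = r^2 * 19 mod 23 = 19^2 * 19 = 16*19 = 5
  bit 2 = 0: r = r^2 mod 23 = 5^2 = 2
  bit 3 = 0: r = r^2 mod 23 = 2^2 = 4
  -> s = B^a = 4

Answer: 4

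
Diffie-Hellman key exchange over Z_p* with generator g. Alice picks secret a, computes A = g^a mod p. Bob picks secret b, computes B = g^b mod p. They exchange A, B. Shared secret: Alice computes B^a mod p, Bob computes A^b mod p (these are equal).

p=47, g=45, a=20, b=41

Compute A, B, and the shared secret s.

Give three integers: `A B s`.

Answer: 6 22 9

Derivation:
A = 45^20 mod 47  (bits of 20 = 10100)
  bit 0 = 1: r = r^2 * 45 mod 47 = 1^2 * 45 = 1*45 = 45
  bit 1 = 0: r = r^2 mod 47 = 45^2 = 4
  bit 2 = 1: r = r^2 * 45 mod 47 = 4^2 * 45 = 16*45 = 15
  bit 3 = 0: r = r^2 mod 47 = 15^2 = 37
  bit 4 = 0: r = r^2 mod 47 = 37^2 = 6
  -> A = 6
B = 45^41 mod 47  (bits of 41 = 101001)
  bit 0 = 1: r = r^2 * 45 mod 47 = 1^2 * 45 = 1*45 = 45
  bit 1 = 0: r = r^2 mod 47 = 45^2 = 4
  bit 2 = 1: r = r^2 * 45 mod 47 = 4^2 * 45 = 16*45 = 15
  bit 3 = 0: r = r^2 mod 47 = 15^2 = 37
  bit 4 = 0: r = r^2 mod 47 = 37^2 = 6
  bit 5 = 1: r = r^2 * 45 mod 47 = 6^2 * 45 = 36*45 = 22
  -> B = 22
s = B^a = 22^20 mod 47  (bits of 20 = 10100)
  bit 0 = 1: r = r^2 * 22 mod 47 = 1^2 * 22 = 1*22 = 22
  bit 1 = 0: r = r^2 mod 47 = 22^2 = 14
  bit 2 = 1: r = r^2 * 22 mod 47 = 14^2 * 22 = 8*22 = 35
  bit 3 = 0: r = r^2 mod 47 = 35^2 = 3
  bit 4 = 0: r = r^2 mod 47 = 3^2 = 9
  -> s = B^a = 9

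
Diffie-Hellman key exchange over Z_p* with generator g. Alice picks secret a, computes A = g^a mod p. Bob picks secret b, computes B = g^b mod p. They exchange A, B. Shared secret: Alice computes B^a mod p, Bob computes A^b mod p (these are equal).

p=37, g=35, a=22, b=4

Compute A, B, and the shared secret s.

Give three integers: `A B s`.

A = 35^22 mod 37  (bits of 22 = 10110)
  bit 0 = 1: r = r^2 * 35 mod 37 = 1^2 * 35 = 1*35 = 35
  bit 1 = 0: r = r^2 mod 37 = 35^2 = 4
  bit 2 = 1: r = r^2 * 35 mod 37 = 4^2 * 35 = 16*35 = 5
  bit 3 = 1: r = r^2 * 35 mod 37 = 5^2 * 35 = 25*35 = 24
  bit 4 = 0: r = r^2 mod 37 = 24^2 = 21
  -> A = 21
B = 35^4 mod 37  (bits of 4 = 100)
  bit 0 = 1: r = r^2 * 35 mod 37 = 1^2 * 35 = 1*35 = 35
  bit 1 = 0: r = r^2 mod 37 = 35^2 = 4
  bit 2 = 0: r = r^2 mod 37 = 4^2 = 16
  -> B = 16
s = B^a = 16^22 mod 37  (bits of 22 = 10110)
  bit 0 = 1: r = r^2 * 16 mod 37 = 1^2 * 16 = 1*16 = 16
  bit 1 = 0: r = r^2 mod 37 = 16^2 = 34
  bit 2 = 1: r = r^2 * 16 mod 37 = 34^2 * 16 = 9*16 = 33
  bit 3 = 1: r = r^2 * 16 mod 37 = 33^2 * 16 = 16*16 = 34
  bit 4 = 0: r = r^2 mod 37 = 34^2 = 9
  -> s = B^a = 9

Answer: 21 16 9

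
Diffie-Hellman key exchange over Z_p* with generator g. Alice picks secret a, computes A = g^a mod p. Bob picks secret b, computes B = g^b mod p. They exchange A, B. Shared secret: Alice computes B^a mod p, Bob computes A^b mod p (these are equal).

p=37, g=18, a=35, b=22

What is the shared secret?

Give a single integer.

Answer: 21

Derivation:
A = 18^35 mod 37  (bits of 35 = 100011)
  bit 0 = 1: r = r^2 * 18 mod 37 = 1^2 * 18 = 1*18 = 18
  bit 1 = 0: r = r^2 mod 37 = 18^2 = 28
  bit 2 = 0: r = r^2 mod 37 = 28^2 = 7
  bit 3 = 0: r = r^2 mod 37 = 7^2 = 12
  bit 4 = 1: r = r^2 * 18 mod 37 = 12^2 * 18 = 33*18 = 2
  bit 5 = 1: r = r^2 * 18 mod 37 = 2^2 * 18 = 4*18 = 35
  -> A = 35
B = 18^22 mod 37  (bits of 22 = 10110)
  bit 0 = 1: r = r^2 * 18 mod 37 = 1^2 * 18 = 1*18 = 18
  bit 1 = 0: r = r^2 mod 37 = 18^2 = 28
  bit 2 = 1: r = r^2 * 18 mod 37 = 28^2 * 18 = 7*18 = 15
  bit 3 = 1: r = r^2 * 18 mod 37 = 15^2 * 18 = 3*18 = 17
  bit 4 = 0: r = r^2 mod 37 = 17^2 = 30
  -> B = 30
s = B^a = 30^35 mod 37  (bits of 35 = 100011)
  bit 0 = 1: r = r^2 * 30 mod 37 = 1^2 * 30 = 1*30 = 30
  bit 1 = 0: r = r^2 mod 37 = 30^2 = 12
  bit 2 = 0: r = r^2 mod 37 = 12^2 = 33
  bit 3 = 0: r = r^2 mod 37 = 33^2 = 16
  bit 4 = 1: r = r^2 * 30 mod 37 = 16^2 * 30 = 34*30 = 21
  bit 5 = 1: r = r^2 * 30 mod 37 = 21^2 * 30 = 34*30 = 21
  -> s = B^a = 21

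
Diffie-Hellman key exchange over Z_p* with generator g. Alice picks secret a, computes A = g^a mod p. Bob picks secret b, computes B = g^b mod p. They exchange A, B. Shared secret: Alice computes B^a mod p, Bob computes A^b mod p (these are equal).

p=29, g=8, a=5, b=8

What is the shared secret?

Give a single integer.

A = 8^5 mod 29  (bits of 5 = 101)
  bit 0 = 1: r = r^2 * 8 mod 29 = 1^2 * 8 = 1*8 = 8
  bit 1 = 0: r = r^2 mod 29 = 8^2 = 6
  bit 2 = 1: r = r^2 * 8 mod 29 = 6^2 * 8 = 7*8 = 27
  -> A = 27
B = 8^8 mod 29  (bits of 8 = 1000)
  bit 0 = 1: r = r^2 * 8 mod 29 = 1^2 * 8 = 1*8 = 8
  bit 1 = 0: r = r^2 mod 29 = 8^2 = 6
  bit 2 = 0: r = r^2 mod 29 = 6^2 = 7
  bit 3 = 0: r = r^2 mod 29 = 7^2 = 20
  -> B = 20
s = B^a = 20^5 mod 29  (bits of 5 = 101)
  bit 0 = 1: r = r^2 * 20 mod 29 = 1^2 * 20 = 1*20 = 20
  bit 1 = 0: r = r^2 mod 29 = 20^2 = 23
  bit 2 = 1: r = r^2 * 20 mod 29 = 23^2 * 20 = 7*20 = 24
  -> s = B^a = 24

Answer: 24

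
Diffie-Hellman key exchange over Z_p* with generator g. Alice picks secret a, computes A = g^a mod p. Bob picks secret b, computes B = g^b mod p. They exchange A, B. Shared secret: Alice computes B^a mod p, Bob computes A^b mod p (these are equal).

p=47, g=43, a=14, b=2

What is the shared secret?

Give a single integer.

Answer: 37

Derivation:
A = 43^14 mod 47  (bits of 14 = 1110)
  bit 0 = 1: r = r^2 * 43 mod 47 = 1^2 * 43 = 1*43 = 43
  bit 1 = 1: r = r^2 * 43 mod 47 = 43^2 * 43 = 16*43 = 30
  bit 2 = 1: r = r^2 * 43 mod 47 = 30^2 * 43 = 7*43 = 19
  bit 3 = 0: r = r^2 mod 47 = 19^2 = 32
  -> A = 32
B = 43^2 mod 47  (bits of 2 = 10)
  bit 0 = 1: r = r^2 * 43 mod 47 = 1^2 * 43 = 1*43 = 43
  bit 1 = 0: r = r^2 mod 47 = 43^2 = 16
  -> B = 16
s = B^a = 16^14 mod 47  (bits of 14 = 1110)
  bit 0 = 1: r = r^2 * 16 mod 47 = 1^2 * 16 = 1*16 = 16
  bit 1 = 1: r = r^2 * 16 mod 47 = 16^2 * 16 = 21*16 = 7
  bit 2 = 1: r = r^2 * 16 mod 47 = 7^2 * 16 = 2*16 = 32
  bit 3 = 0: r = r^2 mod 47 = 32^2 = 37
  -> s = B^a = 37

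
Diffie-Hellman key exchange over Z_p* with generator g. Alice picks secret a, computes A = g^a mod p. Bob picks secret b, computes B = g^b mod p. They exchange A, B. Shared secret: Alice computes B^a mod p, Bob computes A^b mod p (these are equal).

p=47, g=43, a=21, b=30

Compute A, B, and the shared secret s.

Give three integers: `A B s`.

Answer: 44 28 25

Derivation:
A = 43^21 mod 47  (bits of 21 = 10101)
  bit 0 = 1: r = r^2 * 43 mod 47 = 1^2 * 43 = 1*43 = 43
  bit 1 = 0: r = r^2 mod 47 = 43^2 = 16
  bit 2 = 1: r = r^2 * 43 mod 47 = 16^2 * 43 = 21*43 = 10
  bit 3 = 0: r = r^2 mod 47 = 10^2 = 6
  bit 4 = 1: r = r^2 * 43 mod 47 = 6^2 * 43 = 36*43 = 44
  -> A = 44
B = 43^30 mod 47  (bits of 30 = 11110)
  bit 0 = 1: r = r^2 * 43 mod 47 = 1^2 * 43 = 1*43 = 43
  bit 1 = 1: r = r^2 * 43 mod 47 = 43^2 * 43 = 16*43 = 30
  bit 2 = 1: r = r^2 * 43 mod 47 = 30^2 * 43 = 7*43 = 19
  bit 3 = 1: r = r^2 * 43 mod 47 = 19^2 * 43 = 32*43 = 13
  bit 4 = 0: r = r^2 mod 47 = 13^2 = 28
  -> B = 28
s = B^a = 28^21 mod 47  (bits of 21 = 10101)
  bit 0 = 1: r = r^2 * 28 mod 47 = 1^2 * 28 = 1*28 = 28
  bit 1 = 0: r = r^2 mod 47 = 28^2 = 32
  bit 2 = 1: r = r^2 * 28 mod 47 = 32^2 * 28 = 37*28 = 2
  bit 3 = 0: r = r^2 mod 47 = 2^2 = 4
  bit 4 = 1: r = r^2 * 28 mod 47 = 4^2 * 28 = 16*28 = 25
  -> s = B^a = 25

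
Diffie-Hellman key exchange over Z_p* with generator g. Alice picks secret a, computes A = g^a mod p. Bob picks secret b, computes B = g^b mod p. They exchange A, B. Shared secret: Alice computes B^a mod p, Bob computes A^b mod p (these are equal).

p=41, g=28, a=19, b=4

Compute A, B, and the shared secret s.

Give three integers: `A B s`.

A = 28^19 mod 41  (bits of 19 = 10011)
  bit 0 = 1: r = r^2 * 28 mod 41 = 1^2 * 28 = 1*28 = 28
  bit 1 = 0: r = r^2 mod 41 = 28^2 = 5
  bit 2 = 0: r = r^2 mod 41 = 5^2 = 25
  bit 3 = 1: r = r^2 * 28 mod 41 = 25^2 * 28 = 10*28 = 34
  bit 4 = 1: r = r^2 * 28 mod 41 = 34^2 * 28 = 8*28 = 19
  -> A = 19
B = 28^4 mod 41  (bits of 4 = 100)
  bit 0 = 1: r = r^2 * 28 mod 41 = 1^2 * 28 = 1*28 = 28
  bit 1 = 0: r = r^2 mod 41 = 28^2 = 5
  bit 2 = 0: r = r^2 mod 41 = 5^2 = 25
  -> B = 25
s = B^a = 25^19 mod 41  (bits of 19 = 10011)
  bit 0 = 1: r = r^2 * 25 mod 41 = 1^2 * 25 = 1*25 = 25
  bit 1 = 0: r = r^2 mod 41 = 25^2 = 10
  bit 2 = 0: r = r^2 mod 41 = 10^2 = 18
  bit 3 = 1: r = r^2 * 25 mod 41 = 18^2 * 25 = 37*25 = 23
  bit 4 = 1: r = r^2 * 25 mod 41 = 23^2 * 25 = 37*25 = 23
  -> s = B^a = 23

Answer: 19 25 23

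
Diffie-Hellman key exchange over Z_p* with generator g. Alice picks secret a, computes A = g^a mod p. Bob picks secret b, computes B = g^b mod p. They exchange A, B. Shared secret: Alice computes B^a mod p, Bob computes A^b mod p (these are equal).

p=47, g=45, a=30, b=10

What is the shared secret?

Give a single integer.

A = 45^30 mod 47  (bits of 30 = 11110)
  bit 0 = 1: r = r^2 * 45 mod 47 = 1^2 * 45 = 1*45 = 45
  bit 1 = 1: r = r^2 * 45 mod 47 = 45^2 * 45 = 4*45 = 39
  bit 2 = 1: r = r^2 * 45 mod 47 = 39^2 * 45 = 17*45 = 13
  bit 3 = 1: r = r^2 * 45 mod 47 = 13^2 * 45 = 28*45 = 38
  bit 4 = 0: r = r^2 mod 47 = 38^2 = 34
  -> A = 34
B = 45^10 mod 47  (bits of 10 = 1010)
  bit 0 = 1: r = r^2 * 45 mod 47 = 1^2 * 45 = 1*45 = 45
  bit 1 = 0: r = r^2 mod 47 = 45^2 = 4
  bit 2 = 1: r = r^2 * 45 mod 47 = 4^2 * 45 = 16*45 = 15
  bit 3 = 0: r = r^2 mod 47 = 15^2 = 37
  -> B = 37
s = B^a = 37^30 mod 47  (bits of 30 = 11110)
  bit 0 = 1: r = r^2 * 37 mod 47 = 1^2 * 37 = 1*37 = 37
  bit 1 = 1: r = r^2 * 37 mod 47 = 37^2 * 37 = 6*37 = 34
  bit 2 = 1: r = r^2 * 37 mod 47 = 34^2 * 37 = 28*37 = 2
  bit 3 = 1: r = r^2 * 37 mod 47 = 2^2 * 37 = 4*37 = 7
  bit 4 = 0: r = r^2 mod 47 = 7^2 = 2
  -> s = B^a = 2

Answer: 2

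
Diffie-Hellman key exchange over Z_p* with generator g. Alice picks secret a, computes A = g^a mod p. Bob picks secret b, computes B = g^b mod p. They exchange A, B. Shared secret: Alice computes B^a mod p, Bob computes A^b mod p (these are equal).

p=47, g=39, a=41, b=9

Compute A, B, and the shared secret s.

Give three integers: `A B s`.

A = 39^41 mod 47  (bits of 41 = 101001)
  bit 0 = 1: r = r^2 * 39 mod 47 = 1^2 * 39 = 1*39 = 39
  bit 1 = 0: r = r^2 mod 47 = 39^2 = 17
  bit 2 = 1: r = r^2 * 39 mod 47 = 17^2 * 39 = 7*39 = 38
  bit 3 = 0: r = r^2 mod 47 = 38^2 = 34
  bit 4 = 0: r = r^2 mod 47 = 34^2 = 28
  bit 5 = 1: r = r^2 * 39 mod 47 = 28^2 * 39 = 32*39 = 26
  -> A = 26
B = 39^9 mod 47  (bits of 9 = 1001)
  bit 0 = 1: r = r^2 * 39 mod 47 = 1^2 * 39 = 1*39 = 39
  bit 1 = 0: r = r^2 mod 47 = 39^2 = 17
  bit 2 = 0: r = r^2 mod 47 = 17^2 = 7
  bit 3 = 1: r = r^2 * 39 mod 47 = 7^2 * 39 = 2*39 = 31
  -> B = 31
s = B^a = 31^41 mod 47  (bits of 41 = 101001)
  bit 0 = 1: r = r^2 * 31 mod 47 = 1^2 * 31 = 1*31 = 31
  bit 1 = 0: r = r^2 mod 47 = 31^2 = 21
  bit 2 = 1: r = r^2 * 31 mod 47 = 21^2 * 31 = 18*31 = 41
  bit 3 = 0: r = r^2 mod 47 = 41^2 = 36
  bit 4 = 0: r = r^2 mod 47 = 36^2 = 27
  bit 5 = 1: r = r^2 * 31 mod 47 = 27^2 * 31 = 24*31 = 39
  -> s = B^a = 39

Answer: 26 31 39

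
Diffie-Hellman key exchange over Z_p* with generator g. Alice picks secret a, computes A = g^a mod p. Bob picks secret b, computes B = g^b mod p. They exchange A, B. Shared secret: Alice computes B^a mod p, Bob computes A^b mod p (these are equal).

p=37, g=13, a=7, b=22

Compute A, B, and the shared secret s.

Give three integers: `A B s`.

A = 13^7 mod 37  (bits of 7 = 111)
  bit 0 = 1: r = r^2 * 13 mod 37 = 1^2 * 13 = 1*13 = 13
  bit 1 = 1: r = r^2 * 13 mod 37 = 13^2 * 13 = 21*13 = 14
  bit 2 = 1: r = r^2 * 13 mod 37 = 14^2 * 13 = 11*13 = 32
  -> A = 32
B = 13^22 mod 37  (bits of 22 = 10110)
  bit 0 = 1: r = r^2 * 13 mod 37 = 1^2 * 13 = 1*13 = 13
  bit 1 = 0: r = r^2 mod 37 = 13^2 = 21
  bit 2 = 1: r = r^2 * 13 mod 37 = 21^2 * 13 = 34*13 = 35
  bit 3 = 1: r = r^2 * 13 mod 37 = 35^2 * 13 = 4*13 = 15
  bit 4 = 0: r = r^2 mod 37 = 15^2 = 3
  -> B = 3
s = B^a = 3^7 mod 37  (bits of 7 = 111)
  bit 0 = 1: r = r^2 * 3 mod 37 = 1^2 * 3 = 1*3 = 3
  bit 1 = 1: r = r^2 * 3 mod 37 = 3^2 * 3 = 9*3 = 27
  bit 2 = 1: r = r^2 * 3 mod 37 = 27^2 * 3 = 26*3 = 4
  -> s = B^a = 4

Answer: 32 3 4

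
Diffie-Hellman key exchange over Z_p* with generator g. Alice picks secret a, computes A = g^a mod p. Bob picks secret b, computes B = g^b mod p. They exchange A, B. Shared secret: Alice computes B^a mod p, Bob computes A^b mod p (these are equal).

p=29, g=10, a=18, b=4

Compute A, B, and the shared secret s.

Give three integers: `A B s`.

A = 10^18 mod 29  (bits of 18 = 10010)
  bit 0 = 1: r = r^2 * 10 mod 29 = 1^2 * 10 = 1*10 = 10
  bit 1 = 0: r = r^2 mod 29 = 10^2 = 13
  bit 2 = 0: r = r^2 mod 29 = 13^2 = 24
  bit 3 = 1: r = r^2 * 10 mod 29 = 24^2 * 10 = 25*10 = 18
  bit 4 = 0: r = r^2 mod 29 = 18^2 = 5
  -> A = 5
B = 10^4 mod 29  (bits of 4 = 100)
  bit 0 = 1: r = r^2 * 10 mod 29 = 1^2 * 10 = 1*10 = 10
  bit 1 = 0: r = r^2 mod 29 = 10^2 = 13
  bit 2 = 0: r = r^2 mod 29 = 13^2 = 24
  -> B = 24
s = B^a = 24^18 mod 29  (bits of 18 = 10010)
  bit 0 = 1: r = r^2 * 24 mod 29 = 1^2 * 24 = 1*24 = 24
  bit 1 = 0: r = r^2 mod 29 = 24^2 = 25
  bit 2 = 0: r = r^2 mod 29 = 25^2 = 16
  bit 3 = 1: r = r^2 * 24 mod 29 = 16^2 * 24 = 24*24 = 25
  bit 4 = 0: r = r^2 mod 29 = 25^2 = 16
  -> s = B^a = 16

Answer: 5 24 16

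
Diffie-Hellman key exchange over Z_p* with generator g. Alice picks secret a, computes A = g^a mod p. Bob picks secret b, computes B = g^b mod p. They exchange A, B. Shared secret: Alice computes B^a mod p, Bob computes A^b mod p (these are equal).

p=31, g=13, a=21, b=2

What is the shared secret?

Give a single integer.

A = 13^21 mod 31  (bits of 21 = 10101)
  bit 0 = 1: r = r^2 * 13 mod 31 = 1^2 * 13 = 1*13 = 13
  bit 1 = 0: r = r^2 mod 31 = 13^2 = 14
  bit 2 = 1: r = r^2 * 13 mod 31 = 14^2 * 13 = 10*13 = 6
  bit 3 = 0: r = r^2 mod 31 = 6^2 = 5
  bit 4 = 1: r = r^2 * 13 mod 31 = 5^2 * 13 = 25*13 = 15
  -> A = 15
B = 13^2 mod 31  (bits of 2 = 10)
  bit 0 = 1: r = r^2 * 13 mod 31 = 1^2 * 13 = 1*13 = 13
  bit 1 = 0: r = r^2 mod 31 = 13^2 = 14
  -> B = 14
s = B^a = 14^21 mod 31  (bits of 21 = 10101)
  bit 0 = 1: r = r^2 * 14 mod 31 = 1^2 * 14 = 1*14 = 14
  bit 1 = 0: r = r^2 mod 31 = 14^2 = 10
  bit 2 = 1: r = r^2 * 14 mod 31 = 10^2 * 14 = 7*14 = 5
  bit 3 = 0: r = r^2 mod 31 = 5^2 = 25
  bit 4 = 1: r = r^2 * 14 mod 31 = 25^2 * 14 = 5*14 = 8
  -> s = B^a = 8

Answer: 8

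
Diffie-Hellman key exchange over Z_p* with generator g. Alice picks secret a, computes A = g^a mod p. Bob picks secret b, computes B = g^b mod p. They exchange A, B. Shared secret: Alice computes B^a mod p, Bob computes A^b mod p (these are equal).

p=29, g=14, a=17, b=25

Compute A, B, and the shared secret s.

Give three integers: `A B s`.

Answer: 11 21 19

Derivation:
A = 14^17 mod 29  (bits of 17 = 10001)
  bit 0 = 1: r = r^2 * 14 mod 29 = 1^2 * 14 = 1*14 = 14
  bit 1 = 0: r = r^2 mod 29 = 14^2 = 22
  bit 2 = 0: r = r^2 mod 29 = 22^2 = 20
  bit 3 = 0: r = r^2 mod 29 = 20^2 = 23
  bit 4 = 1: r = r^2 * 14 mod 29 = 23^2 * 14 = 7*14 = 11
  -> A = 11
B = 14^25 mod 29  (bits of 25 = 11001)
  bit 0 = 1: r = r^2 * 14 mod 29 = 1^2 * 14 = 1*14 = 14
  bit 1 = 1: r = r^2 * 14 mod 29 = 14^2 * 14 = 22*14 = 18
  bit 2 = 0: r = r^2 mod 29 = 18^2 = 5
  bit 3 = 0: r = r^2 mod 29 = 5^2 = 25
  bit 4 = 1: r = r^2 * 14 mod 29 = 25^2 * 14 = 16*14 = 21
  -> B = 21
s = B^a = 21^17 mod 29  (bits of 17 = 10001)
  bit 0 = 1: r = r^2 * 21 mod 29 = 1^2 * 21 = 1*21 = 21
  bit 1 = 0: r = r^2 mod 29 = 21^2 = 6
  bit 2 = 0: r = r^2 mod 29 = 6^2 = 7
  bit 3 = 0: r = r^2 mod 29 = 7^2 = 20
  bit 4 = 1: r = r^2 * 21 mod 29 = 20^2 * 21 = 23*21 = 19
  -> s = B^a = 19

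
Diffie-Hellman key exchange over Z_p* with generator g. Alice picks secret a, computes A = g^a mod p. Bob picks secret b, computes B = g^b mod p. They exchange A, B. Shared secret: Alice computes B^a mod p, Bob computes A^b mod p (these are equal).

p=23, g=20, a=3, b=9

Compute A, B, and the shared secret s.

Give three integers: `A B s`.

A = 20^3 mod 23  (bits of 3 = 11)
  bit 0 = 1: r = r^2 * 20 mod 23 = 1^2 * 20 = 1*20 = 20
  bit 1 = 1: r = r^2 * 20 mod 23 = 20^2 * 20 = 9*20 = 19
  -> A = 19
B = 20^9 mod 23  (bits of 9 = 1001)
  bit 0 = 1: r = r^2 * 20 mod 23 = 1^2 * 20 = 1*20 = 20
  bit 1 = 0: r = r^2 mod 23 = 20^2 = 9
  bit 2 = 0: r = r^2 mod 23 = 9^2 = 12
  bit 3 = 1: r = r^2 * 20 mod 23 = 12^2 * 20 = 6*20 = 5
  -> B = 5
s = B^a = 5^3 mod 23  (bits of 3 = 11)
  bit 0 = 1: r = r^2 * 5 mod 23 = 1^2 * 5 = 1*5 = 5
  bit 1 = 1: r = r^2 * 5 mod 23 = 5^2 * 5 = 2*5 = 10
  -> s = B^a = 10

Answer: 19 5 10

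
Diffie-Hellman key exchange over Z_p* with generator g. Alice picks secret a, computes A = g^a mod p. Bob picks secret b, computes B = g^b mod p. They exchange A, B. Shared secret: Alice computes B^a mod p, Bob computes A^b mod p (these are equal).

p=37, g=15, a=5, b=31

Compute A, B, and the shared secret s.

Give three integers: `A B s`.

A = 15^5 mod 37  (bits of 5 = 101)
  bit 0 = 1: r = r^2 * 15 mod 37 = 1^2 * 15 = 1*15 = 15
  bit 1 = 0: r = r^2 mod 37 = 15^2 = 3
  bit 2 = 1: r = r^2 * 15 mod 37 = 3^2 * 15 = 9*15 = 24
  -> A = 24
B = 15^31 mod 37  (bits of 31 = 11111)
  bit 0 = 1: r = r^2 * 15 mod 37 = 1^2 * 15 = 1*15 = 15
  bit 1 = 1: r = r^2 * 15 mod 37 = 15^2 * 15 = 3*15 = 8
  bit 2 = 1: r = r^2 * 15 mod 37 = 8^2 * 15 = 27*15 = 35
  bit 3 = 1: r = r^2 * 15 mod 37 = 35^2 * 15 = 4*15 = 23
  bit 4 = 1: r = r^2 * 15 mod 37 = 23^2 * 15 = 11*15 = 17
  -> B = 17
s = B^a = 17^5 mod 37  (bits of 5 = 101)
  bit 0 = 1: r = r^2 * 17 mod 37 = 1^2 * 17 = 1*17 = 17
  bit 1 = 0: r = r^2 mod 37 = 17^2 = 30
  bit 2 = 1: r = r^2 * 17 mod 37 = 30^2 * 17 = 12*17 = 19
  -> s = B^a = 19

Answer: 24 17 19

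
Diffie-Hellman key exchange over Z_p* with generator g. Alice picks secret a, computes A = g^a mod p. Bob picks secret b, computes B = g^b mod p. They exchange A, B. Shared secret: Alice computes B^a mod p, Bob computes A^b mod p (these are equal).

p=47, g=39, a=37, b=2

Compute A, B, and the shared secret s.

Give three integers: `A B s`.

A = 39^37 mod 47  (bits of 37 = 100101)
  bit 0 = 1: r = r^2 * 39 mod 47 = 1^2 * 39 = 1*39 = 39
  bit 1 = 0: r = r^2 mod 47 = 39^2 = 17
  bit 2 = 0: r = r^2 mod 47 = 17^2 = 7
  bit 3 = 1: r = r^2 * 39 mod 47 = 7^2 * 39 = 2*39 = 31
  bit 4 = 0: r = r^2 mod 47 = 31^2 = 21
  bit 5 = 1: r = r^2 * 39 mod 47 = 21^2 * 39 = 18*39 = 44
  -> A = 44
B = 39^2 mod 47  (bits of 2 = 10)
  bit 0 = 1: r = r^2 * 39 mod 47 = 1^2 * 39 = 1*39 = 39
  bit 1 = 0: r = r^2 mod 47 = 39^2 = 17
  -> B = 17
s = B^a = 17^37 mod 47  (bits of 37 = 100101)
  bit 0 = 1: r = r^2 * 17 mod 47 = 1^2 * 17 = 1*17 = 17
  bit 1 = 0: r = r^2 mod 47 = 17^2 = 7
  bit 2 = 0: r = r^2 mod 47 = 7^2 = 2
  bit 3 = 1: r = r^2 * 17 mod 47 = 2^2 * 17 = 4*17 = 21
  bit 4 = 0: r = r^2 mod 47 = 21^2 = 18
  bit 5 = 1: r = r^2 * 17 mod 47 = 18^2 * 17 = 42*17 = 9
  -> s = B^a = 9

Answer: 44 17 9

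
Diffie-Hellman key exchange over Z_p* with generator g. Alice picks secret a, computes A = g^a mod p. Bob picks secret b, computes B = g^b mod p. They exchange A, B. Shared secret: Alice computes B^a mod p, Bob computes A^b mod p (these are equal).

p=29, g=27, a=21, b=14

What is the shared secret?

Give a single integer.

Answer: 28

Derivation:
A = 27^21 mod 29  (bits of 21 = 10101)
  bit 0 = 1: r = r^2 * 27 mod 29 = 1^2 * 27 = 1*27 = 27
  bit 1 = 0: r = r^2 mod 29 = 27^2 = 4
  bit 2 = 1: r = r^2 * 27 mod 29 = 4^2 * 27 = 16*27 = 26
  bit 3 = 0: r = r^2 mod 29 = 26^2 = 9
  bit 4 = 1: r = r^2 * 27 mod 29 = 9^2 * 27 = 23*27 = 12
  -> A = 12
B = 27^14 mod 29  (bits of 14 = 1110)
  bit 0 = 1: r = r^2 * 27 mod 29 = 1^2 * 27 = 1*27 = 27
  bit 1 = 1: r = r^2 * 27 mod 29 = 27^2 * 27 = 4*27 = 21
  bit 2 = 1: r = r^2 * 27 mod 29 = 21^2 * 27 = 6*27 = 17
  bit 3 = 0: r = r^2 mod 29 = 17^2 = 28
  -> B = 28
s = B^a = 28^21 mod 29  (bits of 21 = 10101)
  bit 0 = 1: r = r^2 * 28 mod 29 = 1^2 * 28 = 1*28 = 28
  bit 1 = 0: r = r^2 mod 29 = 28^2 = 1
  bit 2 = 1: r = r^2 * 28 mod 29 = 1^2 * 28 = 1*28 = 28
  bit 3 = 0: r = r^2 mod 29 = 28^2 = 1
  bit 4 = 1: r = r^2 * 28 mod 29 = 1^2 * 28 = 1*28 = 28
  -> s = B^a = 28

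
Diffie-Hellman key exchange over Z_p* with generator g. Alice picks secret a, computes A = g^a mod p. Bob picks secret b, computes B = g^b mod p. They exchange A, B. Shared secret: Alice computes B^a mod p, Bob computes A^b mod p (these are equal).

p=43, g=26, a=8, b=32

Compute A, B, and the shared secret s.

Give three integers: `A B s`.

Answer: 10 24 15

Derivation:
A = 26^8 mod 43  (bits of 8 = 1000)
  bit 0 = 1: r = r^2 * 26 mod 43 = 1^2 * 26 = 1*26 = 26
  bit 1 = 0: r = r^2 mod 43 = 26^2 = 31
  bit 2 = 0: r = r^2 mod 43 = 31^2 = 15
  bit 3 = 0: r = r^2 mod 43 = 15^2 = 10
  -> A = 10
B = 26^32 mod 43  (bits of 32 = 100000)
  bit 0 = 1: r = r^2 * 26 mod 43 = 1^2 * 26 = 1*26 = 26
  bit 1 = 0: r = r^2 mod 43 = 26^2 = 31
  bit 2 = 0: r = r^2 mod 43 = 31^2 = 15
  bit 3 = 0: r = r^2 mod 43 = 15^2 = 10
  bit 4 = 0: r = r^2 mod 43 = 10^2 = 14
  bit 5 = 0: r = r^2 mod 43 = 14^2 = 24
  -> B = 24
s = B^a = 24^8 mod 43  (bits of 8 = 1000)
  bit 0 = 1: r = r^2 * 24 mod 43 = 1^2 * 24 = 1*24 = 24
  bit 1 = 0: r = r^2 mod 43 = 24^2 = 17
  bit 2 = 0: r = r^2 mod 43 = 17^2 = 31
  bit 3 = 0: r = r^2 mod 43 = 31^2 = 15
  -> s = B^a = 15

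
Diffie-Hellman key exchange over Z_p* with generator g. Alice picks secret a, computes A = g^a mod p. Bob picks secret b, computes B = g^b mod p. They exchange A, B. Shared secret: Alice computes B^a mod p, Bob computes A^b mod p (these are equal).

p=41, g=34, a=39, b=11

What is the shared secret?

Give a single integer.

A = 34^39 mod 41  (bits of 39 = 100111)
  bit 0 = 1: r = r^2 * 34 mod 41 = 1^2 * 34 = 1*34 = 34
  bit 1 = 0: r = r^2 mod 41 = 34^2 = 8
  bit 2 = 0: r = r^2 mod 41 = 8^2 = 23
  bit 3 = 1: r = r^2 * 34 mod 41 = 23^2 * 34 = 37*34 = 28
  bit 4 = 1: r = r^2 * 34 mod 41 = 28^2 * 34 = 5*34 = 6
  bit 5 = 1: r = r^2 * 34 mod 41 = 6^2 * 34 = 36*34 = 35
  -> A = 35
B = 34^11 mod 41  (bits of 11 = 1011)
  bit 0 = 1: r = r^2 * 34 mod 41 = 1^2 * 34 = 1*34 = 34
  bit 1 = 0: r = r^2 mod 41 = 34^2 = 8
  bit 2 = 1: r = r^2 * 34 mod 41 = 8^2 * 34 = 23*34 = 3
  bit 3 = 1: r = r^2 * 34 mod 41 = 3^2 * 34 = 9*34 = 19
  -> B = 19
s = B^a = 19^39 mod 41  (bits of 39 = 100111)
  bit 0 = 1: r = r^2 * 19 mod 41 = 1^2 * 19 = 1*19 = 19
  bit 1 = 0: r = r^2 mod 41 = 19^2 = 33
  bit 2 = 0: r = r^2 mod 41 = 33^2 = 23
  bit 3 = 1: r = r^2 * 19 mod 41 = 23^2 * 19 = 37*19 = 6
  bit 4 = 1: r = r^2 * 19 mod 41 = 6^2 * 19 = 36*19 = 28
  bit 5 = 1: r = r^2 * 19 mod 41 = 28^2 * 19 = 5*19 = 13
  -> s = B^a = 13

Answer: 13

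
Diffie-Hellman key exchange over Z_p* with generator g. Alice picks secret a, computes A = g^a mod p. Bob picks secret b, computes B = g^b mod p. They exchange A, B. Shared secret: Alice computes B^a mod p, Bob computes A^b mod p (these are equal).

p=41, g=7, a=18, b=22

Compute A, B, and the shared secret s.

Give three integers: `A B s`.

Answer: 5 33 25

Derivation:
A = 7^18 mod 41  (bits of 18 = 10010)
  bit 0 = 1: r = r^2 * 7 mod 41 = 1^2 * 7 = 1*7 = 7
  bit 1 = 0: r = r^2 mod 41 = 7^2 = 8
  bit 2 = 0: r = r^2 mod 41 = 8^2 = 23
  bit 3 = 1: r = r^2 * 7 mod 41 = 23^2 * 7 = 37*7 = 13
  bit 4 = 0: r = r^2 mod 41 = 13^2 = 5
  -> A = 5
B = 7^22 mod 41  (bits of 22 = 10110)
  bit 0 = 1: r = r^2 * 7 mod 41 = 1^2 * 7 = 1*7 = 7
  bit 1 = 0: r = r^2 mod 41 = 7^2 = 8
  bit 2 = 1: r = r^2 * 7 mod 41 = 8^2 * 7 = 23*7 = 38
  bit 3 = 1: r = r^2 * 7 mod 41 = 38^2 * 7 = 9*7 = 22
  bit 4 = 0: r = r^2 mod 41 = 22^2 = 33
  -> B = 33
s = B^a = 33^18 mod 41  (bits of 18 = 10010)
  bit 0 = 1: r = r^2 * 33 mod 41 = 1^2 * 33 = 1*33 = 33
  bit 1 = 0: r = r^2 mod 41 = 33^2 = 23
  bit 2 = 0: r = r^2 mod 41 = 23^2 = 37
  bit 3 = 1: r = r^2 * 33 mod 41 = 37^2 * 33 = 16*33 = 36
  bit 4 = 0: r = r^2 mod 41 = 36^2 = 25
  -> s = B^a = 25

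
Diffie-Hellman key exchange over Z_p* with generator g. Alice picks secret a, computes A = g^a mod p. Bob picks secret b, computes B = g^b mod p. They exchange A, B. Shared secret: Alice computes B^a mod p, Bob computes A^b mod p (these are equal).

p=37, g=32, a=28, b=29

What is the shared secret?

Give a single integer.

A = 32^28 mod 37  (bits of 28 = 11100)
  bit 0 = 1: r = r^2 * 32 mod 37 = 1^2 * 32 = 1*32 = 32
  bit 1 = 1: r = r^2 * 32 mod 37 = 32^2 * 32 = 25*32 = 23
  bit 2 = 1: r = r^2 * 32 mod 37 = 23^2 * 32 = 11*32 = 19
  bit 3 = 0: r = r^2 mod 37 = 19^2 = 28
  bit 4 = 0: r = r^2 mod 37 = 28^2 = 7
  -> A = 7
B = 32^29 mod 37  (bits of 29 = 11101)
  bit 0 = 1: r = r^2 * 32 mod 37 = 1^2 * 32 = 1*32 = 32
  bit 1 = 1: r = r^2 * 32 mod 37 = 32^2 * 32 = 25*32 = 23
  bit 2 = 1: r = r^2 * 32 mod 37 = 23^2 * 32 = 11*32 = 19
  bit 3 = 0: r = r^2 mod 37 = 19^2 = 28
  bit 4 = 1: r = r^2 * 32 mod 37 = 28^2 * 32 = 7*32 = 2
  -> B = 2
s = B^a = 2^28 mod 37  (bits of 28 = 11100)
  bit 0 = 1: r = r^2 * 2 mod 37 = 1^2 * 2 = 1*2 = 2
  bit 1 = 1: r = r^2 * 2 mod 37 = 2^2 * 2 = 4*2 = 8
  bit 2 = 1: r = r^2 * 2 mod 37 = 8^2 * 2 = 27*2 = 17
  bit 3 = 0: r = r^2 mod 37 = 17^2 = 30
  bit 4 = 0: r = r^2 mod 37 = 30^2 = 12
  -> s = B^a = 12

Answer: 12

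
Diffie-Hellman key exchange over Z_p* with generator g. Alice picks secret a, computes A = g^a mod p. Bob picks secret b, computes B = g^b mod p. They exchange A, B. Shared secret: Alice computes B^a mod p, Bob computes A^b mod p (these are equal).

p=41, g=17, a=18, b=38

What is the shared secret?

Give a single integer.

A = 17^18 mod 41  (bits of 18 = 10010)
  bit 0 = 1: r = r^2 * 17 mod 41 = 1^2 * 17 = 1*17 = 17
  bit 1 = 0: r = r^2 mod 41 = 17^2 = 2
  bit 2 = 0: r = r^2 mod 41 = 2^2 = 4
  bit 3 = 1: r = r^2 * 17 mod 41 = 4^2 * 17 = 16*17 = 26
  bit 4 = 0: r = r^2 mod 41 = 26^2 = 20
  -> A = 20
B = 17^38 mod 41  (bits of 38 = 100110)
  bit 0 = 1: r = r^2 * 17 mod 41 = 1^2 * 17 = 1*17 = 17
  bit 1 = 0: r = r^2 mod 41 = 17^2 = 2
  bit 2 = 0: r = r^2 mod 41 = 2^2 = 4
  bit 3 = 1: r = r^2 * 17 mod 41 = 4^2 * 17 = 16*17 = 26
  bit 4 = 1: r = r^2 * 17 mod 41 = 26^2 * 17 = 20*17 = 12
  bit 5 = 0: r = r^2 mod 41 = 12^2 = 21
  -> B = 21
s = B^a = 21^18 mod 41  (bits of 18 = 10010)
  bit 0 = 1: r = r^2 * 21 mod 41 = 1^2 * 21 = 1*21 = 21
  bit 1 = 0: r = r^2 mod 41 = 21^2 = 31
  bit 2 = 0: r = r^2 mod 41 = 31^2 = 18
  bit 3 = 1: r = r^2 * 21 mod 41 = 18^2 * 21 = 37*21 = 39
  bit 4 = 0: r = r^2 mod 41 = 39^2 = 4
  -> s = B^a = 4

Answer: 4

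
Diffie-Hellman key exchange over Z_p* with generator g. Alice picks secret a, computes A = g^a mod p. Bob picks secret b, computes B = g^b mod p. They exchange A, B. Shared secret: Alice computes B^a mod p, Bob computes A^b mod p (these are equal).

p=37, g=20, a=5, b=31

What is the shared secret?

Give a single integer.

Answer: 5

Derivation:
A = 20^5 mod 37  (bits of 5 = 101)
  bit 0 = 1: r = r^2 * 20 mod 37 = 1^2 * 20 = 1*20 = 20
  bit 1 = 0: r = r^2 mod 37 = 20^2 = 30
  bit 2 = 1: r = r^2 * 20 mod 37 = 30^2 * 20 = 12*20 = 18
  -> A = 18
B = 20^31 mod 37  (bits of 31 = 11111)
  bit 0 = 1: r = r^2 * 20 mod 37 = 1^2 * 20 = 1*20 = 20
  bit 1 = 1: r = r^2 * 20 mod 37 = 20^2 * 20 = 30*20 = 8
  bit 2 = 1: r = r^2 * 20 mod 37 = 8^2 * 20 = 27*20 = 22
  bit 3 = 1: r = r^2 * 20 mod 37 = 22^2 * 20 = 3*20 = 23
  bit 4 = 1: r = r^2 * 20 mod 37 = 23^2 * 20 = 11*20 = 35
  -> B = 35
s = B^a = 35^5 mod 37  (bits of 5 = 101)
  bit 0 = 1: r = r^2 * 35 mod 37 = 1^2 * 35 = 1*35 = 35
  bit 1 = 0: r = r^2 mod 37 = 35^2 = 4
  bit 2 = 1: r = r^2 * 35 mod 37 = 4^2 * 35 = 16*35 = 5
  -> s = B^a = 5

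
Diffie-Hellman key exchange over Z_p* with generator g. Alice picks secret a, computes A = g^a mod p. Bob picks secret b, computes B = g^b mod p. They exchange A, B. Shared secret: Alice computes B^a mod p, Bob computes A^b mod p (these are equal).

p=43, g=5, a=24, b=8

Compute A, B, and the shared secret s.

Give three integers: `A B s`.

A = 5^24 mod 43  (bits of 24 = 11000)
  bit 0 = 1: r = r^2 * 5 mod 43 = 1^2 * 5 = 1*5 = 5
  bit 1 = 1: r = r^2 * 5 mod 43 = 5^2 * 5 = 25*5 = 39
  bit 2 = 0: r = r^2 mod 43 = 39^2 = 16
  bit 3 = 0: r = r^2 mod 43 = 16^2 = 41
  bit 4 = 0: r = r^2 mod 43 = 41^2 = 4
  -> A = 4
B = 5^8 mod 43  (bits of 8 = 1000)
  bit 0 = 1: r = r^2 * 5 mod 43 = 1^2 * 5 = 1*5 = 5
  bit 1 = 0: r = r^2 mod 43 = 5^2 = 25
  bit 2 = 0: r = r^2 mod 43 = 25^2 = 23
  bit 3 = 0: r = r^2 mod 43 = 23^2 = 13
  -> B = 13
s = B^a = 13^24 mod 43  (bits of 24 = 11000)
  bit 0 = 1: r = r^2 * 13 mod 43 = 1^2 * 13 = 1*13 = 13
  bit 1 = 1: r = r^2 * 13 mod 43 = 13^2 * 13 = 40*13 = 4
  bit 2 = 0: r = r^2 mod 43 = 4^2 = 16
  bit 3 = 0: r = r^2 mod 43 = 16^2 = 41
  bit 4 = 0: r = r^2 mod 43 = 41^2 = 4
  -> s = B^a = 4

Answer: 4 13 4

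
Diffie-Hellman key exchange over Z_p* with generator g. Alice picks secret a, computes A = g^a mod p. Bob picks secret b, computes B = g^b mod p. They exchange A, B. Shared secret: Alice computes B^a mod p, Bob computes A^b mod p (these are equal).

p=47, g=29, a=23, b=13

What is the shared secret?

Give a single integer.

A = 29^23 mod 47  (bits of 23 = 10111)
  bit 0 = 1: r = r^2 * 29 mod 47 = 1^2 * 29 = 1*29 = 29
  bit 1 = 0: r = r^2 mod 47 = 29^2 = 42
  bit 2 = 1: r = r^2 * 29 mod 47 = 42^2 * 29 = 25*29 = 20
  bit 3 = 1: r = r^2 * 29 mod 47 = 20^2 * 29 = 24*29 = 38
  bit 4 = 1: r = r^2 * 29 mod 47 = 38^2 * 29 = 34*29 = 46
  -> A = 46
B = 29^13 mod 47  (bits of 13 = 1101)
  bit 0 = 1: r = r^2 * 29 mod 47 = 1^2 * 29 = 1*29 = 29
  bit 1 = 1: r = r^2 * 29 mod 47 = 29^2 * 29 = 42*29 = 43
  bit 2 = 0: r = r^2 mod 47 = 43^2 = 16
  bit 3 = 1: r = r^2 * 29 mod 47 = 16^2 * 29 = 21*29 = 45
  -> B = 45
s = B^a = 45^23 mod 47  (bits of 23 = 10111)
  bit 0 = 1: r = r^2 * 45 mod 47 = 1^2 * 45 = 1*45 = 45
  bit 1 = 0: r = r^2 mod 47 = 45^2 = 4
  bit 2 = 1: r = r^2 * 45 mod 47 = 4^2 * 45 = 16*45 = 15
  bit 3 = 1: r = r^2 * 45 mod 47 = 15^2 * 45 = 37*45 = 20
  bit 4 = 1: r = r^2 * 45 mod 47 = 20^2 * 45 = 24*45 = 46
  -> s = B^a = 46

Answer: 46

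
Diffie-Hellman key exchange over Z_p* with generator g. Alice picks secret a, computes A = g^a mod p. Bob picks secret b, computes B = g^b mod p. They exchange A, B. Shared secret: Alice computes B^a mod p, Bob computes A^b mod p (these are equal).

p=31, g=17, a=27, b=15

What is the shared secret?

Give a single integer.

Answer: 30

Derivation:
A = 17^27 mod 31  (bits of 27 = 11011)
  bit 0 = 1: r = r^2 * 17 mod 31 = 1^2 * 17 = 1*17 = 17
  bit 1 = 1: r = r^2 * 17 mod 31 = 17^2 * 17 = 10*17 = 15
  bit 2 = 0: r = r^2 mod 31 = 15^2 = 8
  bit 3 = 1: r = r^2 * 17 mod 31 = 8^2 * 17 = 2*17 = 3
  bit 4 = 1: r = r^2 * 17 mod 31 = 3^2 * 17 = 9*17 = 29
  -> A = 29
B = 17^15 mod 31  (bits of 15 = 1111)
  bit 0 = 1: r = r^2 * 17 mod 31 = 1^2 * 17 = 1*17 = 17
  bit 1 = 1: r = r^2 * 17 mod 31 = 17^2 * 17 = 10*17 = 15
  bit 2 = 1: r = r^2 * 17 mod 31 = 15^2 * 17 = 8*17 = 12
  bit 3 = 1: r = r^2 * 17 mod 31 = 12^2 * 17 = 20*17 = 30
  -> B = 30
s = B^a = 30^27 mod 31  (bits of 27 = 11011)
  bit 0 = 1: r = r^2 * 30 mod 31 = 1^2 * 30 = 1*30 = 30
  bit 1 = 1: r = r^2 * 30 mod 31 = 30^2 * 30 = 1*30 = 30
  bit 2 = 0: r = r^2 mod 31 = 30^2 = 1
  bit 3 = 1: r = r^2 * 30 mod 31 = 1^2 * 30 = 1*30 = 30
  bit 4 = 1: r = r^2 * 30 mod 31 = 30^2 * 30 = 1*30 = 30
  -> s = B^a = 30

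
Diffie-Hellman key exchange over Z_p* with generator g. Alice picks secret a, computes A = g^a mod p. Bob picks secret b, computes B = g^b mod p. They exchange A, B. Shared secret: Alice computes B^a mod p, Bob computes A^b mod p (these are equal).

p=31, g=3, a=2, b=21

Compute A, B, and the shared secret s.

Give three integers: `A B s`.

A = 3^2 mod 31  (bits of 2 = 10)
  bit 0 = 1: r = r^2 * 3 mod 31 = 1^2 * 3 = 1*3 = 3
  bit 1 = 0: r = r^2 mod 31 = 3^2 = 9
  -> A = 9
B = 3^21 mod 31  (bits of 21 = 10101)
  bit 0 = 1: r = r^2 * 3 mod 31 = 1^2 * 3 = 1*3 = 3
  bit 1 = 0: r = r^2 mod 31 = 3^2 = 9
  bit 2 = 1: r = r^2 * 3 mod 31 = 9^2 * 3 = 19*3 = 26
  bit 3 = 0: r = r^2 mod 31 = 26^2 = 25
  bit 4 = 1: r = r^2 * 3 mod 31 = 25^2 * 3 = 5*3 = 15
  -> B = 15
s = B^a = 15^2 mod 31  (bits of 2 = 10)
  bit 0 = 1: r = r^2 * 15 mod 31 = 1^2 * 15 = 1*15 = 15
  bit 1 = 0: r = r^2 mod 31 = 15^2 = 8
  -> s = B^a = 8

Answer: 9 15 8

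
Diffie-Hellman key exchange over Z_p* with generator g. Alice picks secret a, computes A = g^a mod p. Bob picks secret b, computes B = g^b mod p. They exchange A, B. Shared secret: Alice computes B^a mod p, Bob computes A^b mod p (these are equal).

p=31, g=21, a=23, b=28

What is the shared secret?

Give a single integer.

Answer: 28

Derivation:
A = 21^23 mod 31  (bits of 23 = 10111)
  bit 0 = 1: r = r^2 * 21 mod 31 = 1^2 * 21 = 1*21 = 21
  bit 1 = 0: r = r^2 mod 31 = 21^2 = 7
  bit 2 = 1: r = r^2 * 21 mod 31 = 7^2 * 21 = 18*21 = 6
  bit 3 = 1: r = r^2 * 21 mod 31 = 6^2 * 21 = 5*21 = 12
  bit 4 = 1: r = r^2 * 21 mod 31 = 12^2 * 21 = 20*21 = 17
  -> A = 17
B = 21^28 mod 31  (bits of 28 = 11100)
  bit 0 = 1: r = r^2 * 21 mod 31 = 1^2 * 21 = 1*21 = 21
  bit 1 = 1: r = r^2 * 21 mod 31 = 21^2 * 21 = 7*21 = 23
  bit 2 = 1: r = r^2 * 21 mod 31 = 23^2 * 21 = 2*21 = 11
  bit 3 = 0: r = r^2 mod 31 = 11^2 = 28
  bit 4 = 0: r = r^2 mod 31 = 28^2 = 9
  -> B = 9
s = B^a = 9^23 mod 31  (bits of 23 = 10111)
  bit 0 = 1: r = r^2 * 9 mod 31 = 1^2 * 9 = 1*9 = 9
  bit 1 = 0: r = r^2 mod 31 = 9^2 = 19
  bit 2 = 1: r = r^2 * 9 mod 31 = 19^2 * 9 = 20*9 = 25
  bit 3 = 1: r = r^2 * 9 mod 31 = 25^2 * 9 = 5*9 = 14
  bit 4 = 1: r = r^2 * 9 mod 31 = 14^2 * 9 = 10*9 = 28
  -> s = B^a = 28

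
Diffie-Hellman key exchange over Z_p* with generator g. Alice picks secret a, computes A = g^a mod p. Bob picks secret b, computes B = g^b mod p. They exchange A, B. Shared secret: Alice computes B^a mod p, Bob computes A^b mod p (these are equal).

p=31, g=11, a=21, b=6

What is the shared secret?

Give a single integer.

A = 11^21 mod 31  (bits of 21 = 10101)
  bit 0 = 1: r = r^2 * 11 mod 31 = 1^2 * 11 = 1*11 = 11
  bit 1 = 0: r = r^2 mod 31 = 11^2 = 28
  bit 2 = 1: r = r^2 * 11 mod 31 = 28^2 * 11 = 9*11 = 6
  bit 3 = 0: r = r^2 mod 31 = 6^2 = 5
  bit 4 = 1: r = r^2 * 11 mod 31 = 5^2 * 11 = 25*11 = 27
  -> A = 27
B = 11^6 mod 31  (bits of 6 = 110)
  bit 0 = 1: r = r^2 * 11 mod 31 = 1^2 * 11 = 1*11 = 11
  bit 1 = 1: r = r^2 * 11 mod 31 = 11^2 * 11 = 28*11 = 29
  bit 2 = 0: r = r^2 mod 31 = 29^2 = 4
  -> B = 4
s = B^a = 4^21 mod 31  (bits of 21 = 10101)
  bit 0 = 1: r = r^2 * 4 mod 31 = 1^2 * 4 = 1*4 = 4
  bit 1 = 0: r = r^2 mod 31 = 4^2 = 16
  bit 2 = 1: r = r^2 * 4 mod 31 = 16^2 * 4 = 8*4 = 1
  bit 3 = 0: r = r^2 mod 31 = 1^2 = 1
  bit 4 = 1: r = r^2 * 4 mod 31 = 1^2 * 4 = 1*4 = 4
  -> s = B^a = 4

Answer: 4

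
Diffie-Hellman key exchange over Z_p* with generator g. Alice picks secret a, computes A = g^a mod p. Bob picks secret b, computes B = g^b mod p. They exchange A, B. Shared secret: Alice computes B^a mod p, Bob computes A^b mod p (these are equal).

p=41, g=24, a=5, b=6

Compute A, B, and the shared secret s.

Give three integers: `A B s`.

Answer: 14 8 9

Derivation:
A = 24^5 mod 41  (bits of 5 = 101)
  bit 0 = 1: r = r^2 * 24 mod 41 = 1^2 * 24 = 1*24 = 24
  bit 1 = 0: r = r^2 mod 41 = 24^2 = 2
  bit 2 = 1: r = r^2 * 24 mod 41 = 2^2 * 24 = 4*24 = 14
  -> A = 14
B = 24^6 mod 41  (bits of 6 = 110)
  bit 0 = 1: r = r^2 * 24 mod 41 = 1^2 * 24 = 1*24 = 24
  bit 1 = 1: r = r^2 * 24 mod 41 = 24^2 * 24 = 2*24 = 7
  bit 2 = 0: r = r^2 mod 41 = 7^2 = 8
  -> B = 8
s = B^a = 8^5 mod 41  (bits of 5 = 101)
  bit 0 = 1: r = r^2 * 8 mod 41 = 1^2 * 8 = 1*8 = 8
  bit 1 = 0: r = r^2 mod 41 = 8^2 = 23
  bit 2 = 1: r = r^2 * 8 mod 41 = 23^2 * 8 = 37*8 = 9
  -> s = B^a = 9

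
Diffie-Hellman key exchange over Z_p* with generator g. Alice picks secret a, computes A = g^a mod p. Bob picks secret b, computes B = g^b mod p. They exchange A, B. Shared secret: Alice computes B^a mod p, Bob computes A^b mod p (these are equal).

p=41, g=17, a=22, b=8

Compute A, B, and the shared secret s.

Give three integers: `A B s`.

Answer: 39 16 10

Derivation:
A = 17^22 mod 41  (bits of 22 = 10110)
  bit 0 = 1: r = r^2 * 17 mod 41 = 1^2 * 17 = 1*17 = 17
  bit 1 = 0: r = r^2 mod 41 = 17^2 = 2
  bit 2 = 1: r = r^2 * 17 mod 41 = 2^2 * 17 = 4*17 = 27
  bit 3 = 1: r = r^2 * 17 mod 41 = 27^2 * 17 = 32*17 = 11
  bit 4 = 0: r = r^2 mod 41 = 11^2 = 39
  -> A = 39
B = 17^8 mod 41  (bits of 8 = 1000)
  bit 0 = 1: r = r^2 * 17 mod 41 = 1^2 * 17 = 1*17 = 17
  bit 1 = 0: r = r^2 mod 41 = 17^2 = 2
  bit 2 = 0: r = r^2 mod 41 = 2^2 = 4
  bit 3 = 0: r = r^2 mod 41 = 4^2 = 16
  -> B = 16
s = B^a = 16^22 mod 41  (bits of 22 = 10110)
  bit 0 = 1: r = r^2 * 16 mod 41 = 1^2 * 16 = 1*16 = 16
  bit 1 = 0: r = r^2 mod 41 = 16^2 = 10
  bit 2 = 1: r = r^2 * 16 mod 41 = 10^2 * 16 = 18*16 = 1
  bit 3 = 1: r = r^2 * 16 mod 41 = 1^2 * 16 = 1*16 = 16
  bit 4 = 0: r = r^2 mod 41 = 16^2 = 10
  -> s = B^a = 10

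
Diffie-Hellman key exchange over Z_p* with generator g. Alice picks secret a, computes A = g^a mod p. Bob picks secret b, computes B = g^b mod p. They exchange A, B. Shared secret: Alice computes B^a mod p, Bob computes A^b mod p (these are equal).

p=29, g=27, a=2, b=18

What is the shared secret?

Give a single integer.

Answer: 24

Derivation:
A = 27^2 mod 29  (bits of 2 = 10)
  bit 0 = 1: r = r^2 * 27 mod 29 = 1^2 * 27 = 1*27 = 27
  bit 1 = 0: r = r^2 mod 29 = 27^2 = 4
  -> A = 4
B = 27^18 mod 29  (bits of 18 = 10010)
  bit 0 = 1: r = r^2 * 27 mod 29 = 1^2 * 27 = 1*27 = 27
  bit 1 = 0: r = r^2 mod 29 = 27^2 = 4
  bit 2 = 0: r = r^2 mod 29 = 4^2 = 16
  bit 3 = 1: r = r^2 * 27 mod 29 = 16^2 * 27 = 24*27 = 10
  bit 4 = 0: r = r^2 mod 29 = 10^2 = 13
  -> B = 13
s = B^a = 13^2 mod 29  (bits of 2 = 10)
  bit 0 = 1: r = r^2 * 13 mod 29 = 1^2 * 13 = 1*13 = 13
  bit 1 = 0: r = r^2 mod 29 = 13^2 = 24
  -> s = B^a = 24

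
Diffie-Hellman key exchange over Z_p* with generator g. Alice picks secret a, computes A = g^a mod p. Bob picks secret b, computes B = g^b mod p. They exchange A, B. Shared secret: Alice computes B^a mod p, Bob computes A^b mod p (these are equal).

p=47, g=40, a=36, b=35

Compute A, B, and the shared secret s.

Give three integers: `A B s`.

Answer: 25 30 42

Derivation:
A = 40^36 mod 47  (bits of 36 = 100100)
  bit 0 = 1: r = r^2 * 40 mod 47 = 1^2 * 40 = 1*40 = 40
  bit 1 = 0: r = r^2 mod 47 = 40^2 = 2
  bit 2 = 0: r = r^2 mod 47 = 2^2 = 4
  bit 3 = 1: r = r^2 * 40 mod 47 = 4^2 * 40 = 16*40 = 29
  bit 4 = 0: r = r^2 mod 47 = 29^2 = 42
  bit 5 = 0: r = r^2 mod 47 = 42^2 = 25
  -> A = 25
B = 40^35 mod 47  (bits of 35 = 100011)
  bit 0 = 1: r = r^2 * 40 mod 47 = 1^2 * 40 = 1*40 = 40
  bit 1 = 0: r = r^2 mod 47 = 40^2 = 2
  bit 2 = 0: r = r^2 mod 47 = 2^2 = 4
  bit 3 = 0: r = r^2 mod 47 = 4^2 = 16
  bit 4 = 1: r = r^2 * 40 mod 47 = 16^2 * 40 = 21*40 = 41
  bit 5 = 1: r = r^2 * 40 mod 47 = 41^2 * 40 = 36*40 = 30
  -> B = 30
s = B^a = 30^36 mod 47  (bits of 36 = 100100)
  bit 0 = 1: r = r^2 * 30 mod 47 = 1^2 * 30 = 1*30 = 30
  bit 1 = 0: r = r^2 mod 47 = 30^2 = 7
  bit 2 = 0: r = r^2 mod 47 = 7^2 = 2
  bit 3 = 1: r = r^2 * 30 mod 47 = 2^2 * 30 = 4*30 = 26
  bit 4 = 0: r = r^2 mod 47 = 26^2 = 18
  bit 5 = 0: r = r^2 mod 47 = 18^2 = 42
  -> s = B^a = 42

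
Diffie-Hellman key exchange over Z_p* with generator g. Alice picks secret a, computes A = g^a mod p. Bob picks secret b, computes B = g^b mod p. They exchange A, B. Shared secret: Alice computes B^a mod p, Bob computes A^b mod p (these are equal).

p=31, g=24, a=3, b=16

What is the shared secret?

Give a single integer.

A = 24^3 mod 31  (bits of 3 = 11)
  bit 0 = 1: r = r^2 * 24 mod 31 = 1^2 * 24 = 1*24 = 24
  bit 1 = 1: r = r^2 * 24 mod 31 = 24^2 * 24 = 18*24 = 29
  -> A = 29
B = 24^16 mod 31  (bits of 16 = 10000)
  bit 0 = 1: r = r^2 * 24 mod 31 = 1^2 * 24 = 1*24 = 24
  bit 1 = 0: r = r^2 mod 31 = 24^2 = 18
  bit 2 = 0: r = r^2 mod 31 = 18^2 = 14
  bit 3 = 0: r = r^2 mod 31 = 14^2 = 10
  bit 4 = 0: r = r^2 mod 31 = 10^2 = 7
  -> B = 7
s = B^a = 7^3 mod 31  (bits of 3 = 11)
  bit 0 = 1: r = r^2 * 7 mod 31 = 1^2 * 7 = 1*7 = 7
  bit 1 = 1: r = r^2 * 7 mod 31 = 7^2 * 7 = 18*7 = 2
  -> s = B^a = 2

Answer: 2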